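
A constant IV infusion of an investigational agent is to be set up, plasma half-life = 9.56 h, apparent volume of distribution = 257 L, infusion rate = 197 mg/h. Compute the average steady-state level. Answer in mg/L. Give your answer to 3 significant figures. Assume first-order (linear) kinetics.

k = ln2 / t½ = 0.693147 / 9.56 = 0.07250 h⁻¹
CL = k × Vd = 0.07250 × 257 = 18.63 L/h
At steady state Css = R₀ / CL = 197 / 18.63 = 10.57 mg/L

10.6 mg/L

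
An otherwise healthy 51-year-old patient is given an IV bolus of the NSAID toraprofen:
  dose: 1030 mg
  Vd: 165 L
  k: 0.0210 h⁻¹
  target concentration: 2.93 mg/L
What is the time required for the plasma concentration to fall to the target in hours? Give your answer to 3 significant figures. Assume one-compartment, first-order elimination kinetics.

36.0 h

C₀ = Dose / Vd = 1030 / 165 = 6.242 mg/L
t = ln(C₀ / C) / k = ln(6.242 / 2.93) / 0.02100
  = ln(2.130) / 0.02100 = 0.7561 / 0.02100 = 36.00 h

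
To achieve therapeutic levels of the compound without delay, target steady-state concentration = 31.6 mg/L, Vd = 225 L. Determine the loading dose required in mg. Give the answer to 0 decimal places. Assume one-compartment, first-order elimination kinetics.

7110 mg

LD = Css × Vd = 31.6 × 225 = 7110 mg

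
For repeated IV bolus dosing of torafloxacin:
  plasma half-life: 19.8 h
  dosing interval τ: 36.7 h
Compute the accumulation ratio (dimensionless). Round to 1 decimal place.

k = ln2 / t½ = 0.693147 / 19.8 = 0.03501 h⁻¹
e^(−kτ) = e^(−0.03501 × 36.7) = 0.2767
Accumulation ratio R = 1 / (1 − e^(−kτ)) = 1 / (1 − 0.2767) = 1.383

1.4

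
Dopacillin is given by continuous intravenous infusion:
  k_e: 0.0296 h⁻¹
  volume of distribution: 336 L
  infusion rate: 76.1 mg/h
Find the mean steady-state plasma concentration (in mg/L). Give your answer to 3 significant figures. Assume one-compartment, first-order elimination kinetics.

7.65 mg/L

CL = k × Vd = 0.02960 × 336 = 9.946 L/h
At steady state Css = R₀ / CL = 76.1 / 9.946 = 7.651 mg/L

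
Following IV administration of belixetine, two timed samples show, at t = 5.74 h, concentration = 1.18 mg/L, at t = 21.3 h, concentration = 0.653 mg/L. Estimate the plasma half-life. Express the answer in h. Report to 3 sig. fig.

k = ln(C₁/C₂) / (t₂ − t₁) = ln(1.18/0.653) / (21.3 − 5.74)
  = 0.5917 / 15.56 = 0.03803 h⁻¹
t½ = ln2 / k = 0.693147 / 0.03803 = 18.23 h

18.2 h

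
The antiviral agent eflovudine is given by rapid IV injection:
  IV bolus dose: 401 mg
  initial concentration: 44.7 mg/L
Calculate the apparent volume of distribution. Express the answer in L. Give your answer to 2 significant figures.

9.0 L

Vd = Dose / C₀ = 401.0 / 44.7 = 8.971 L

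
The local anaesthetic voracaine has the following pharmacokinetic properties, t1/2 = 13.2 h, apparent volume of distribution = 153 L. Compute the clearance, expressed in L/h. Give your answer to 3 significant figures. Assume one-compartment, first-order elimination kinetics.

8.03 L/h

k = ln2 / t½ = 0.693147 / 13.2 = 0.05251 h⁻¹
CL = k × Vd = 0.05251 × 153 = 8.034 L/h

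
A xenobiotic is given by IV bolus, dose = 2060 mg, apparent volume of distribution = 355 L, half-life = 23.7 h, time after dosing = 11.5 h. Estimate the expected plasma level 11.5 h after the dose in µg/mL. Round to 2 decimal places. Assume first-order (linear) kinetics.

4.15 µg/mL

C₀ = Dose / Vd = 2060 / 355 = 5.803 mg/L
k = ln2 / t½ = 0.693147 / 23.7 = 0.02925 h⁻¹
C = C₀ · e^(−k·t) = 5.803 × e^(−0.02925 × 11.5)
  = 5.803 × 0.7144 = 4.146 mg/L
(4.146 mg/L = 4.146 µg/mL)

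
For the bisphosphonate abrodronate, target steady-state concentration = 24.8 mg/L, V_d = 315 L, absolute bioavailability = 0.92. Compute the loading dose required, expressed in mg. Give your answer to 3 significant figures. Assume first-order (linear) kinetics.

LD = Css × Vd / F = 24.8 × 315 / 0.92 = 8491 mg

8490 mg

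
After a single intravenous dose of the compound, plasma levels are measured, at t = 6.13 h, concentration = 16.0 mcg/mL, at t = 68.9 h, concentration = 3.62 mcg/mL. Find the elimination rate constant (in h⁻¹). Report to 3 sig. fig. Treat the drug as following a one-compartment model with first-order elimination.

0.0237 h⁻¹

k = ln(C₁/C₂) / (t₂ − t₁) = ln(16.0/3.62) / (68.9 − 6.13)
  = 1.486 / 62.77 = 0.02367 h⁻¹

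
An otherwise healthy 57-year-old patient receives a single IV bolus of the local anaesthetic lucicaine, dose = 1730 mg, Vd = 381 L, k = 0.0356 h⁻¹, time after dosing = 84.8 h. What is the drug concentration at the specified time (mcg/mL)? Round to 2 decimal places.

0.22 mcg/mL

C₀ = Dose / Vd = 1730 / 381 = 4.541 mg/L
C = C₀ · e^(−k·t) = 4.541 × e^(−0.03560 × 84.8)
  = 4.541 × 0.04886 = 0.2219 mg/L
(0.2219 mg/L = 0.2219 mcg/mL)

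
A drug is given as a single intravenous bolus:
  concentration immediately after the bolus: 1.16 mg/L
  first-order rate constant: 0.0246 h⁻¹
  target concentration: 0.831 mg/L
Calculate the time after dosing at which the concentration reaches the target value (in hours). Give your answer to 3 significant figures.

t = ln(C₀ / C) / k = ln(1.160 / 0.831) / 0.02460
  = ln(1.396) / 0.02460 = 0.3336 / 0.02460 = 13.56 h

13.6 h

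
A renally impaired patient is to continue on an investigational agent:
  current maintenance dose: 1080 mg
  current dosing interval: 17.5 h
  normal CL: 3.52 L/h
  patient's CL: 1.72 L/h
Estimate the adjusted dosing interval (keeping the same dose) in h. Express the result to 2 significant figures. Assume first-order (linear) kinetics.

To keep the same average steady-state level, dosing rate must scale with clearance.
CL ratio = 1.72 / 3.52 = 0.4886
New interval (same dose) = 17.5 / 0.4886 = 35.82 h

36 h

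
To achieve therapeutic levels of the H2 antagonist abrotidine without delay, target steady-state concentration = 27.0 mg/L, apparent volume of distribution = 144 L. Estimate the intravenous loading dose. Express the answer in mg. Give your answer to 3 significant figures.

LD = Css × Vd = 27.0 × 144 = 3888 mg

3890 mg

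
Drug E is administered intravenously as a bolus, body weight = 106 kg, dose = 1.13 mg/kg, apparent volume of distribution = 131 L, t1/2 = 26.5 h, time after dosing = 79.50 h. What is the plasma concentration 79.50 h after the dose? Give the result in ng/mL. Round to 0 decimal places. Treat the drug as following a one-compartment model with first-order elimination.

114 ng/mL

Total dose = 1.13 × 106 = 119.8 mg
C₀ = Dose / Vd = 119.8 / 131 = 0.9145 mg/L
k = ln2 / t½ = 0.693147 / 26.5 = 0.02616 h⁻¹
t / t½ = 79.50 / 26.5 = 3 half-lives
C = C₀ × (1/2)^3 = 0.9145 × 0.1250 = 0.1143 mg/L
Convert: 0.1143 mg/L × 1000 = 114.3 ng/mL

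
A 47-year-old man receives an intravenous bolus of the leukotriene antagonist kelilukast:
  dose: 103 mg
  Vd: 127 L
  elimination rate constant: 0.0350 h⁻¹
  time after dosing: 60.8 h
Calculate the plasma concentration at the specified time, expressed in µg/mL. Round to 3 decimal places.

C₀ = Dose / Vd = 103.0 / 127 = 0.8110 mg/L
C = C₀ · e^(−k·t) = 0.8110 × e^(−0.03500 × 60.8)
  = 0.8110 × 0.1191 = 0.09659 mg/L
(0.09659 mg/L = 0.09659 µg/mL)

0.097 µg/mL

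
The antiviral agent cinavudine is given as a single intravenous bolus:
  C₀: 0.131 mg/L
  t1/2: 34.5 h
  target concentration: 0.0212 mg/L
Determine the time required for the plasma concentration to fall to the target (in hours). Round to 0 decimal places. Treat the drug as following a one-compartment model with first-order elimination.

k = ln2 / t½ = 0.693147 / 34.5 = 0.02009 h⁻¹
t = ln(C₀ / C) / k = ln(0.1310 / 0.0212) / 0.02009
  = ln(6.179) / 0.02009 = 1.821 / 0.02009 = 90.64 h

91 h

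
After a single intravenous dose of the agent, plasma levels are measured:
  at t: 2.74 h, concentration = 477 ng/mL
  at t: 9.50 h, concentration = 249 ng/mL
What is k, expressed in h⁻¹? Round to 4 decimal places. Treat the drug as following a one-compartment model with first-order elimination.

0.0962 h⁻¹

k = ln(C₁/C₂) / (t₂ − t₁) = ln(477/249) / (9.50 − 2.74)
  = 0.6501 / 6.760 = 0.09617 h⁻¹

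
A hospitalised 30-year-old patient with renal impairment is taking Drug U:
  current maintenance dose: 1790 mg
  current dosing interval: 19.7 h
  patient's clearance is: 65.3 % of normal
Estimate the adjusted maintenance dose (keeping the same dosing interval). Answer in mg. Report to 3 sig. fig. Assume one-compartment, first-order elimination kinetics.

To keep the same average steady-state level, dosing rate must scale with clearance.
CL ratio = 65.3 / 100 = 0.6530
New dose (same interval) = 1790 × 0.6530 = 1169 mg

1170 mg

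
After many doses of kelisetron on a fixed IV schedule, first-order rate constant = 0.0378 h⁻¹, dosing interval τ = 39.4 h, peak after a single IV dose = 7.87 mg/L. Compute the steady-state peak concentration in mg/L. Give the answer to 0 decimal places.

e^(−kτ) = e^(−0.03780 × 39.4) = 0.2255
Accumulation ratio R = 1 / (1 − e^(−kτ)) = 1 / (1 − 0.2255) = 1.291
Steady-state peak = C₀ × R = 7.87 × 1.291 = 10.16 mg/L

10 mg/L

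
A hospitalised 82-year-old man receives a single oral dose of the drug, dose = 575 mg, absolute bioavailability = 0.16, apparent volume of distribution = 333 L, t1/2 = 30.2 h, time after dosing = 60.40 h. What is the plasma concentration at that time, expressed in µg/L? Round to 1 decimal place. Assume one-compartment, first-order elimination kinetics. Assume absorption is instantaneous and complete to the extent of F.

Amount reaching circulation = F × Dose = 0.16 × 575.0 = 92.00 mg
C₀ = F·Dose / Vd = 92.00 / 333 = 0.2763 mg/L
k = ln2 / t½ = 0.693147 / 30.2 = 0.02295 h⁻¹
t / t½ = 60.40 / 30.2 = 2 half-lives
C = C₀ × (1/2)^2 = 0.2763 × 0.2500 = 0.06908 mg/L
Convert: 0.06908 mg/L × 1000 = 69.08 µg/L

69.1 µg/L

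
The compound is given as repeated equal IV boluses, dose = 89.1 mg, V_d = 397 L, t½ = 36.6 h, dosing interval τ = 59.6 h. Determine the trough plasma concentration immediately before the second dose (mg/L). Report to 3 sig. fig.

0.0726 mg/L

C₀ per dose = Dose / Vd = 89.1 / 397 = 0.2244 mg/L
k = ln2 / t½ = 0.693147 / 36.6 = 0.01894 h⁻¹
Fraction remaining after one interval: r = e^(−kτ) = e^(−0.01894 × 59.6) = 0.3234
Before dose 2, 1 dose has been given (aged 1τ).
C_trough = C₀ × r = 0.2244 × 0.3234 = 0.07257 mg/L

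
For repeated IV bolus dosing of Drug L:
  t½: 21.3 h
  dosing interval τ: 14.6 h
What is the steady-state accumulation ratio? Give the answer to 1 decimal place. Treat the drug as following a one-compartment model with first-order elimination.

2.6

k = ln2 / t½ = 0.693147 / 21.3 = 0.03254 h⁻¹
e^(−kτ) = e^(−0.03254 × 14.6) = 0.6218
Accumulation ratio R = 1 / (1 − e^(−kτ)) = 1 / (1 − 0.6218) = 2.644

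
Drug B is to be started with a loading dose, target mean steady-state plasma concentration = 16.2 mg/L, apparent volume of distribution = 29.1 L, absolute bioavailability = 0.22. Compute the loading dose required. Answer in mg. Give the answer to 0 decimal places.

2143 mg

LD = Css × Vd / F = 16.2 × 29.1 / 0.22 = 2143 mg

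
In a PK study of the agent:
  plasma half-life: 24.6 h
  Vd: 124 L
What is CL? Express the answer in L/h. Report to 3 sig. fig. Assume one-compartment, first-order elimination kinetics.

k = ln2 / t½ = 0.693147 / 24.6 = 0.02818 h⁻¹
CL = k × Vd = 0.02818 × 124 = 3.494 L/h

3.49 L/h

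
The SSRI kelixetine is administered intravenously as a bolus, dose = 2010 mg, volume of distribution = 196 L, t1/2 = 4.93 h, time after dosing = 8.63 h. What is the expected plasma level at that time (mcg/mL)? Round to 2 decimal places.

3.05 mcg/mL

C₀ = Dose / Vd = 2010 / 196 = 10.26 mg/L
k = ln2 / t½ = 0.693147 / 4.93 = 0.1406 h⁻¹
C = C₀ · e^(−k·t) = 10.26 × e^(−0.1406 × 8.63)
  = 10.26 × 0.2972 = 3.049 mg/L
(3.049 mg/L = 3.049 mcg/mL)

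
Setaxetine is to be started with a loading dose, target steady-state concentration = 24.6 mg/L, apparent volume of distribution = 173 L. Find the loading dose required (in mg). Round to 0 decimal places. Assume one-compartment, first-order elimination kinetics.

LD = Css × Vd = 24.6 × 173 = 4256 mg

4256 mg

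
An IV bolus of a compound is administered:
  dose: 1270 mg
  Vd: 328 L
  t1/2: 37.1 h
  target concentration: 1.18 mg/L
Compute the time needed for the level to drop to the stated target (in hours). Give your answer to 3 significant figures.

63.6 h

C₀ = Dose / Vd = 1270 / 328 = 3.872 mg/L
k = ln2 / t½ = 0.693147 / 37.1 = 0.01868 h⁻¹
t = ln(C₀ / C) / k = ln(3.872 / 1.18) / 0.01868
  = ln(3.281) / 0.01868 = 1.188 / 0.01868 = 63.60 h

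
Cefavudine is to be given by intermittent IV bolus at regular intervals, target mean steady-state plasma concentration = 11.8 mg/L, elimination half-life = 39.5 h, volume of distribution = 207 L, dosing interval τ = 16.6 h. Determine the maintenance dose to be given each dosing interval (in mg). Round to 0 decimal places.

k = ln2 / t½ = 0.693147 / 39.5 = 0.01755 h⁻¹
CL = k × Vd = 0.01755 × 207 = 3.633 L/h
At steady state, Dose/τ = Css × CL.
Dose = Css × CL × τ = 11.8 × 3.633 × 16.6 = 711.6 mg

712 mg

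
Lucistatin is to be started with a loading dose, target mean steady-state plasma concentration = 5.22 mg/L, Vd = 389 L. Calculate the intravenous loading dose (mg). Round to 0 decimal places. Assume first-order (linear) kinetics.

LD = Css × Vd = 5.22 × 389 = 2031 mg

2031 mg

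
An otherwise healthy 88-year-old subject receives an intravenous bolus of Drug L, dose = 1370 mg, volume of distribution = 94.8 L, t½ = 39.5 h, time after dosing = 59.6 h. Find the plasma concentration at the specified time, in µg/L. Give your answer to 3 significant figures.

5080 µg/L

C₀ = Dose / Vd = 1370 / 94.8 = 14.45 mg/L
k = ln2 / t½ = 0.693147 / 39.5 = 0.01755 h⁻¹
C = C₀ · e^(−k·t) = 14.45 × e^(−0.01755 × 59.6)
  = 14.45 × 0.3513 = 5.076 mg/L
Convert: 5.076 mg/L × 1000 = 5076 µg/L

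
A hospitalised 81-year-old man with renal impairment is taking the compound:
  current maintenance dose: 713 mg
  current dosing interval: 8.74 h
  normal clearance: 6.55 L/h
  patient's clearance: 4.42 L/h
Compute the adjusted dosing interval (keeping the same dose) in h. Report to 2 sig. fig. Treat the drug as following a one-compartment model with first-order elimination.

To keep the same average steady-state level, dosing rate must scale with clearance.
CL ratio = 4.42 / 6.55 = 0.6748
New interval (same dose) = 8.74 / 0.6748 = 12.95 h

13 h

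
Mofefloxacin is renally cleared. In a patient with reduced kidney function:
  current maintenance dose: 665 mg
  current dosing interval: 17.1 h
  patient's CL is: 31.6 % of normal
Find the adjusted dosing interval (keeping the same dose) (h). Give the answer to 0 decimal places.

To keep the same average steady-state level, dosing rate must scale with clearance.
CL ratio = 31.6 / 100 = 0.3160
New interval (same dose) = 17.1 / 0.3160 = 54.11 h

54 h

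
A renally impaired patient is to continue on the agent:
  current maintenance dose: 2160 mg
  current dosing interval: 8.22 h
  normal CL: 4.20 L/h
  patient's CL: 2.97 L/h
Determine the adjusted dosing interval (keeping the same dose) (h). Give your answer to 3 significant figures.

To keep the same average steady-state level, dosing rate must scale with clearance.
CL ratio = 2.97 / 4.20 = 0.7071
New interval (same dose) = 8.22 / 0.7071 = 11.62 h

11.6 h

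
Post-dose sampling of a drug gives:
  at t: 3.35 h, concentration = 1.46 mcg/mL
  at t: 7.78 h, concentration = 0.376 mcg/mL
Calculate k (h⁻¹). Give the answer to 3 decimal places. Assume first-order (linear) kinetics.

0.306 h⁻¹

k = ln(C₁/C₂) / (t₂ − t₁) = ln(1.46/0.376) / (7.78 − 3.35)
  = 1.357 / 4.430 = 0.3063 h⁻¹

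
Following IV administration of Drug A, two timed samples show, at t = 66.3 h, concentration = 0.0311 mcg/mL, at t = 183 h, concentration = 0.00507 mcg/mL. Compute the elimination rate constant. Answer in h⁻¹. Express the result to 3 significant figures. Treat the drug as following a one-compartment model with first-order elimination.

0.0155 h⁻¹

k = ln(C₁/C₂) / (t₂ − t₁) = ln(0.0311/0.00507) / (183 − 66.3)
  = 1.814 / 116.7 = 0.01554 h⁻¹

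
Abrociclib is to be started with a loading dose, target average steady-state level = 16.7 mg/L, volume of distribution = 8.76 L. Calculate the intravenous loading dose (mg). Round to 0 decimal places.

LD = Css × Vd = 16.7 × 8.76 = 146.3 mg

146 mg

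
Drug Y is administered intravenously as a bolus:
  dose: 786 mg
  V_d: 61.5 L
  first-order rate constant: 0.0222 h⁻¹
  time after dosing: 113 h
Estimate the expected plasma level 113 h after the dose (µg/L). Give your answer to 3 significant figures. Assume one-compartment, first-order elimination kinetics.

C₀ = Dose / Vd = 786.0 / 61.5 = 12.78 mg/L
C = C₀ · e^(−k·t) = 12.78 × e^(−0.02220 × 113)
  = 12.78 × 0.08138 = 1.040 mg/L
Convert: 1.040 mg/L × 1000 = 1040 µg/L

1040 µg/L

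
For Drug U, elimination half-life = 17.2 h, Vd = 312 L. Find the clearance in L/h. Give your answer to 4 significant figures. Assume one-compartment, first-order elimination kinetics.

12.57 L/h

k = ln2 / t½ = 0.693147 / 17.2 = 0.04030 h⁻¹
CL = k × Vd = 0.04030 × 312 = 12.57 L/h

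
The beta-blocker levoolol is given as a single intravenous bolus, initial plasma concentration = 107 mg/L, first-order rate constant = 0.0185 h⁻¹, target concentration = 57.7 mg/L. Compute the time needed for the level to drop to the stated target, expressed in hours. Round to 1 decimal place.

33.4 h

t = ln(C₀ / C) / k = ln(107.0 / 57.7) / 0.01850
  = ln(1.854) / 0.01850 = 0.6173 / 0.01850 = 33.37 h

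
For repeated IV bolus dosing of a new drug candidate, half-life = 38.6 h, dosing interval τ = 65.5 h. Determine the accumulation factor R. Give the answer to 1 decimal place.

1.4

k = ln2 / t½ = 0.693147 / 38.6 = 0.01796 h⁻¹
e^(−kτ) = e^(−0.01796 × 65.5) = 0.3084
Accumulation ratio R = 1 / (1 − e^(−kτ)) = 1 / (1 − 0.3084) = 1.446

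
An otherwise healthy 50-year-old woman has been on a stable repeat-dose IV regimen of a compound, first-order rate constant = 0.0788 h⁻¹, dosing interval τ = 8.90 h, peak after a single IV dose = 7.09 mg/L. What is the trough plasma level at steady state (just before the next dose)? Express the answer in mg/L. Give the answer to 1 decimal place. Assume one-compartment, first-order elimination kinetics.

7.0 mg/L

e^(−kτ) = e^(−0.07880 × 8.90) = 0.4959
Accumulation ratio R = 1 / (1 − e^(−kτ)) = 1 / (1 − 0.4959) = 1.984
Steady-state trough = C₀ × R × e^(−kτ) = 7.09 × 1.984 × 0.4959 = 6.976 mg/L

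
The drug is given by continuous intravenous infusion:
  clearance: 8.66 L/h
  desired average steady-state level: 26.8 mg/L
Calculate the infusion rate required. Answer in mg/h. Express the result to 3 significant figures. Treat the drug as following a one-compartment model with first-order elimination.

232 mg/h

At steady state, infusion rate R₀ = Css × CL = 26.8 × 8.660 = 232.1 mg/h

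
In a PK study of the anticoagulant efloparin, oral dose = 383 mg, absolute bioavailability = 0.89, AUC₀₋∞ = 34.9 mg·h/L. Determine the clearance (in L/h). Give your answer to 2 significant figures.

9.8 L/h

CL = F·Dose / AUC = 0.89 × 383 / 34.9 = 9.767 L/h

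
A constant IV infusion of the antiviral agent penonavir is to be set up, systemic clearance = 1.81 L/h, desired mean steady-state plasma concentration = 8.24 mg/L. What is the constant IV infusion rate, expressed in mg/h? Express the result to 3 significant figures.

14.9 mg/h

At steady state, infusion rate R₀ = Css × CL = 8.24 × 1.810 = 14.91 mg/h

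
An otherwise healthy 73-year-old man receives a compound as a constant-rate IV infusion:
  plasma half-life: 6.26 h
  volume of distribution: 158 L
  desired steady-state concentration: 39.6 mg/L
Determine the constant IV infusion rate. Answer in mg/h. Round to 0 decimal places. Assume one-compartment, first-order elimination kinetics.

693 mg/h

k = ln2 / t½ = 0.693147 / 6.26 = 0.1107 h⁻¹
CL = k × Vd = 0.1107 × 158 = 17.49 L/h
At steady state, infusion rate R₀ = Css × CL = 39.6 × 17.49 = 692.6 mg/h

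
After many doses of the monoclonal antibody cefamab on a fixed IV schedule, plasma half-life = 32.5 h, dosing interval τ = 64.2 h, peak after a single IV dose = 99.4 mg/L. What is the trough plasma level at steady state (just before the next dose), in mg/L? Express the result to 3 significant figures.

33.9 mg/L

k = ln2 / t½ = 0.693147 / 32.5 = 0.02133 h⁻¹
e^(−kτ) = e^(−0.02133 × 64.2) = 0.2543
Accumulation ratio R = 1 / (1 − e^(−kτ)) = 1 / (1 − 0.2543) = 1.341
Steady-state trough = C₀ × R × e^(−kτ) = 99.4 × 1.341 × 0.2543 = 33.90 mg/L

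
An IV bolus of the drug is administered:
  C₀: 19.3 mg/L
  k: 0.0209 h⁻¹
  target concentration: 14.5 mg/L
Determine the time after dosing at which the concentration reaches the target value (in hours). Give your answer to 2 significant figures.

t = ln(C₀ / C) / k = ln(19.30 / 14.5) / 0.02090
  = ln(1.331) / 0.02090 = 0.2859 / 0.02090 = 13.68 h

14 h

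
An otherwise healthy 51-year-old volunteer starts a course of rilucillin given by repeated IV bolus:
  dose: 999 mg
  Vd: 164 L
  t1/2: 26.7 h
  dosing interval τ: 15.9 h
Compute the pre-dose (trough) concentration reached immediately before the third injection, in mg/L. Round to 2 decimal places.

6.70 mg/L

C₀ per dose = Dose / Vd = 999 / 164 = 6.091 mg/L
k = ln2 / t½ = 0.693147 / 26.7 = 0.02596 h⁻¹
Fraction remaining after one interval: r = e^(−kτ) = e^(−0.02596 × 15.9) = 0.6618
Before dose 3, 2 doses have been given (aged 1τ, 2τ).
C_trough = C₀ × (r + r²) = 6.091 × (0.6618 + 0.4380) = 6.699 mg/L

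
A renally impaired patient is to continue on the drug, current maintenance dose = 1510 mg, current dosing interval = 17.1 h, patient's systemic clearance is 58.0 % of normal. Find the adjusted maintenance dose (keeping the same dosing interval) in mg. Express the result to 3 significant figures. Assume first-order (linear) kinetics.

To keep the same average steady-state level, dosing rate must scale with clearance.
CL ratio = 58.0 / 100 = 0.5800
New dose (same interval) = 1510 × 0.5800 = 875.8 mg

876 mg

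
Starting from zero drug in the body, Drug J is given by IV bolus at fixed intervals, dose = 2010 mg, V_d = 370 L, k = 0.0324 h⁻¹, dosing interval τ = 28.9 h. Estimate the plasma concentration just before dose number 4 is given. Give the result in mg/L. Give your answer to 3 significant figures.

C₀ per dose = Dose / Vd = 2010 / 370 = 5.432 mg/L
Fraction remaining after one interval: r = e^(−kτ) = e^(−0.03240 × 28.9) = 0.3921
Before dose 4, 3 doses have been given (aged 1τ, 2τ, 3τ).
C_trough = C₀ × (r + r² + … + r^3) = C₀ × r(1−r^3)/(1−r)
        = 5.432 × 0.3921 × (1 − 0.06028) / (1 − 0.3921) = 3.292 mg/L

3.29 mg/L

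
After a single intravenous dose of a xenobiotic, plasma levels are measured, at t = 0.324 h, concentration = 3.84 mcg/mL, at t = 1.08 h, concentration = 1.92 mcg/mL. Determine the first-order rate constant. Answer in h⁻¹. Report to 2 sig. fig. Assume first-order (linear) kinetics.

0.92 h⁻¹

k = ln(C₁/C₂) / (t₂ − t₁) = ln(3.84/1.92) / (1.08 − 0.324)
  = 0.6931 / 0.7560 = 0.9168 h⁻¹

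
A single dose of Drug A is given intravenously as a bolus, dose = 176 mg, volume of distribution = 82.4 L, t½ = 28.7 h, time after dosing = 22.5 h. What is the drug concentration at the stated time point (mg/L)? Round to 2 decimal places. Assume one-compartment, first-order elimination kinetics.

C₀ = Dose / Vd = 176.0 / 82.4 = 2.136 mg/L
k = ln2 / t½ = 0.693147 / 28.7 = 0.02415 h⁻¹
C = C₀ · e^(−k·t) = 2.136 × e^(−0.02415 × 22.5)
  = 2.136 × 0.5808 = 1.241 mg/L

1.24 mg/L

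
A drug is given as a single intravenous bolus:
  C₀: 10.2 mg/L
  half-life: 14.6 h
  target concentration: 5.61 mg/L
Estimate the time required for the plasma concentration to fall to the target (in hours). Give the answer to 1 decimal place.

k = ln2 / t½ = 0.693147 / 14.6 = 0.04748 h⁻¹
t = ln(C₀ / C) / k = ln(10.20 / 5.61) / 0.04748
  = ln(1.818) / 0.04748 = 0.5977 / 0.04748 = 12.59 h

12.6 h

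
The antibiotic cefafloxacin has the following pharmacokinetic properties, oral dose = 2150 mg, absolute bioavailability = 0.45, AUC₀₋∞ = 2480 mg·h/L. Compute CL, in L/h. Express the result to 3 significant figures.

0.390 L/h

CL = F·Dose / AUC = 0.45 × 2150 / 2480 = 0.3901 L/h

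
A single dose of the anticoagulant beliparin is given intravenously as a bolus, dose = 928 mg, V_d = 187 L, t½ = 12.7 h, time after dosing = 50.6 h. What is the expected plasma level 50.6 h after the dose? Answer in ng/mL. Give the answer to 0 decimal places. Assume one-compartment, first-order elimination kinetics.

314 ng/mL

C₀ = Dose / Vd = 928.0 / 187 = 4.963 mg/L
k = ln2 / t½ = 0.693147 / 12.7 = 0.05458 h⁻¹
C = C₀ · e^(−k·t) = 4.963 × e^(−0.05458 × 50.6)
  = 4.963 × 0.06318 = 0.3136 mg/L
Convert: 0.3136 mg/L × 1000 = 313.6 ng/mL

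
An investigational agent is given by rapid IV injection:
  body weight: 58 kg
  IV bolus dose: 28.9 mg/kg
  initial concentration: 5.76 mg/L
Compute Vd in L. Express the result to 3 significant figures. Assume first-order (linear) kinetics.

Dose = 28.9 × 58 = 1676 mg
Vd = Dose / C₀ = 1676 / 5.76 = 291.0 L

291 L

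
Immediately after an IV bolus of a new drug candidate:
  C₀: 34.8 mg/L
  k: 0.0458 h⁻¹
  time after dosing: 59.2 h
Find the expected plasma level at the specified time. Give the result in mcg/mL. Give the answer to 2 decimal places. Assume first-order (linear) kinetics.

2.31 mcg/mL

C = C₀ · e^(−k·t) = 34.80 × e^(−0.04580 × 59.2)
  = 34.80 × 0.06645 = 2.312 mg/L
(2.312 mg/L = 2.312 mcg/mL)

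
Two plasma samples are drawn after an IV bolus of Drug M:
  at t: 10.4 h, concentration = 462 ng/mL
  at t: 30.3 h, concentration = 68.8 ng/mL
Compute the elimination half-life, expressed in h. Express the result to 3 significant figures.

k = ln(C₁/C₂) / (t₂ − t₁) = ln(462/68.8) / (30.3 − 10.4)
  = 1.904 / 19.90 = 0.09568 h⁻¹
t½ = ln2 / k = 0.693147 / 0.09568 = 7.244 h

7.24 h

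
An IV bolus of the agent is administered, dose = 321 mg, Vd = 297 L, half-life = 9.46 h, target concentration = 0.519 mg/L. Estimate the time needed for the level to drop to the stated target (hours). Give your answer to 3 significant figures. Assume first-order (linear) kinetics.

10.0 h

C₀ = Dose / Vd = 321.0 / 297 = 1.081 mg/L
k = ln2 / t½ = 0.693147 / 9.46 = 0.07327 h⁻¹
t = ln(C₀ / C) / k = ln(1.081 / 0.519) / 0.07327
  = ln(2.083) / 0.07327 = 0.7338 / 0.07327 = 10.02 h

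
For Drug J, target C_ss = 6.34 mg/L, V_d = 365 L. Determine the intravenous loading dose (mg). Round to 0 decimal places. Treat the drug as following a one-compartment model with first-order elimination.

LD = Css × Vd = 6.34 × 365 = 2314 mg

2314 mg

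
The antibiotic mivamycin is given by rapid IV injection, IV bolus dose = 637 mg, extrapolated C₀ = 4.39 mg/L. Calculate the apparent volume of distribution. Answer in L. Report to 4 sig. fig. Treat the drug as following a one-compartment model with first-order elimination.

Vd = Dose / C₀ = 637.0 / 4.39 = 145.1 L

145.1 L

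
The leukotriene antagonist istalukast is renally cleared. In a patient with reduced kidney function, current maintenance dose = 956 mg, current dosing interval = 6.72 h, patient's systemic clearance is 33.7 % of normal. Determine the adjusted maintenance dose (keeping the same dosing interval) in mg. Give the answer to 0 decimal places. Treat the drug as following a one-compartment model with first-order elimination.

To keep the same average steady-state level, dosing rate must scale with clearance.
CL ratio = 33.7 / 100 = 0.3370
New dose (same interval) = 956 × 0.3370 = 322.2 mg

322 mg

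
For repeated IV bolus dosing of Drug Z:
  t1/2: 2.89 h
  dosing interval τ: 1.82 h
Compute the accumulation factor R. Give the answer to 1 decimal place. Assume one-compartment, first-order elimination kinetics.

k = ln2 / t½ = 0.693147 / 2.89 = 0.2398 h⁻¹
e^(−kτ) = e^(−0.2398 × 1.82) = 0.6463
Accumulation ratio R = 1 / (1 − e^(−kτ)) = 1 / (1 − 0.6463) = 2.827

2.8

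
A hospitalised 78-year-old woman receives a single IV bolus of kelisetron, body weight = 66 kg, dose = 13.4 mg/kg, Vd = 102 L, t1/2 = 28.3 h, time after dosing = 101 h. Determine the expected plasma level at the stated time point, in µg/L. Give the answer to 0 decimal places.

Total dose = 13.4 × 66 = 884.4 mg
C₀ = Dose / Vd = 884.4 / 102 = 8.671 mg/L
k = ln2 / t½ = 0.693147 / 28.3 = 0.02449 h⁻¹
C = C₀ · e^(−k·t) = 8.671 × e^(−0.02449 × 101)
  = 8.671 × 0.08429 = 0.7309 mg/L
Convert: 0.7309 mg/L × 1000 = 730.9 µg/L

731 µg/L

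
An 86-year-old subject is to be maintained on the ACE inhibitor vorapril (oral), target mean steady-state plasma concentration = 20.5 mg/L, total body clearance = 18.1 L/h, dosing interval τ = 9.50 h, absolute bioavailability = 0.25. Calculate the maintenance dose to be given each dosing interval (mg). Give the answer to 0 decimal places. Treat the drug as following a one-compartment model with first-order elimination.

14100 mg

At steady state, F × (Dose/τ) = Css × CL.
Dose = Css × CL × τ / F = 20.5 × 18.10 × 9.50 / 0.25 = 14100 mg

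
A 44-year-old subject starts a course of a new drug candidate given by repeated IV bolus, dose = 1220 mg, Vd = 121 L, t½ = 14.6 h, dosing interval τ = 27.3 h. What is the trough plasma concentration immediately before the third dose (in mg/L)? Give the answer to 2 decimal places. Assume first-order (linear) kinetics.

C₀ per dose = Dose / Vd = 1220 / 121 = 10.08 mg/L
k = ln2 / t½ = 0.693147 / 14.6 = 0.04748 h⁻¹
Fraction remaining after one interval: r = e^(−kτ) = e^(−0.04748 × 27.3) = 0.2736
Before dose 3, 2 doses have been given (aged 1τ, 2τ).
C_trough = C₀ × (r + r²) = 10.08 × (0.2736 + 0.07486) = 3.512 mg/L

3.51 mg/L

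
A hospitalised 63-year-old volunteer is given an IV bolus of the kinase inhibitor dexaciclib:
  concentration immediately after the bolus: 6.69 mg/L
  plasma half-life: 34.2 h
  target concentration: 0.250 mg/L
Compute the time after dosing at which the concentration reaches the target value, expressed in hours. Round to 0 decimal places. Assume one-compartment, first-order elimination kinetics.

162 h

k = ln2 / t½ = 0.693147 / 34.2 = 0.02027 h⁻¹
t = ln(C₀ / C) / k = ln(6.690 / 0.250) / 0.02027
  = ln(26.76) / 0.02027 = 3.287 / 0.02027 = 162.2 h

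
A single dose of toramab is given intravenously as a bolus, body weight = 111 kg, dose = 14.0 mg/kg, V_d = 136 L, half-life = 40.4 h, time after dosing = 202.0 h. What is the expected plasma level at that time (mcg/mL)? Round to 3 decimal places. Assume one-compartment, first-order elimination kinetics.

Total dose = 14.0 × 111 = 1554 mg
C₀ = Dose / Vd = 1554 / 136 = 11.43 mg/L
k = ln2 / t½ = 0.693147 / 40.4 = 0.01716 h⁻¹
t / t½ = 202.0 / 40.4 = 5 half-lives
C = C₀ × (1/2)^5 = 11.43 × 0.03125 = 0.3572 mg/L
(0.3572 mg/L = 0.3572 mcg/mL)

0.357 mcg/mL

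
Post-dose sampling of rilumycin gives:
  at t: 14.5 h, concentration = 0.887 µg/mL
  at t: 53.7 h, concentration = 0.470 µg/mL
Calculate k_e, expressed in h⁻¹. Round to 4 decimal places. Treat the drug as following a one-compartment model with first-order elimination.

k = ln(C₁/C₂) / (t₂ − t₁) = ln(0.887/0.470) / (53.7 − 14.5)
  = 0.6351 / 39.20 = 0.01620 h⁻¹

0.0162 h⁻¹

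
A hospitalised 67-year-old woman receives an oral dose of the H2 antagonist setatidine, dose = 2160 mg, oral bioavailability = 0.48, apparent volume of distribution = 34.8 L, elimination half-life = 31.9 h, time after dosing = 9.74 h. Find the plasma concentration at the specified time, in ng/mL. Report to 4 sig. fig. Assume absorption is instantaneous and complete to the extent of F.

24110 ng/mL

Amount reaching circulation = F × Dose = 0.48 × 2160 = 1037 mg
C₀ = F·Dose / Vd = 1037 / 34.8 = 29.80 mg/L
k = ln2 / t½ = 0.693147 / 31.9 = 0.02173 h⁻¹
C = C₀ · e^(−k·t) = 29.80 × e^(−0.02173 × 9.74)
  = 29.80 × 0.8092 = 24.11 mg/L
Convert: 24.11 mg/L × 1000 = 24110 ng/mL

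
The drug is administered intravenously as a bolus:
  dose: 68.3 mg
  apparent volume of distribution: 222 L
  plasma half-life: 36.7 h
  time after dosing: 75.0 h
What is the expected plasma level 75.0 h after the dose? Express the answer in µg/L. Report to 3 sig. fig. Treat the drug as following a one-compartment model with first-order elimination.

C₀ = Dose / Vd = 68.30 / 222 = 0.3077 mg/L
k = ln2 / t½ = 0.693147 / 36.7 = 0.01889 h⁻¹
C = C₀ · e^(−k·t) = 0.3077 × e^(−0.01889 × 75.0)
  = 0.3077 × 0.2425 = 0.07462 mg/L
Convert: 0.07462 mg/L × 1000 = 74.62 µg/L

74.6 µg/L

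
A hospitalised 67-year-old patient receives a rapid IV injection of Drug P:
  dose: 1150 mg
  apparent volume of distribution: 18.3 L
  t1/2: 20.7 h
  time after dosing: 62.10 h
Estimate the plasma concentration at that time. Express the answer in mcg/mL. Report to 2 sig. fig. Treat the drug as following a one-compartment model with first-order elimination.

C₀ = Dose / Vd = 1150 / 18.3 = 62.84 mg/L
k = ln2 / t½ = 0.693147 / 20.7 = 0.03349 h⁻¹
t / t½ = 62.10 / 20.7 = 3 half-lives
C = C₀ × (1/2)^3 = 62.84 × 0.1250 = 7.855 mg/L
(7.855 mg/L = 7.855 mcg/mL)

7.9 mcg/mL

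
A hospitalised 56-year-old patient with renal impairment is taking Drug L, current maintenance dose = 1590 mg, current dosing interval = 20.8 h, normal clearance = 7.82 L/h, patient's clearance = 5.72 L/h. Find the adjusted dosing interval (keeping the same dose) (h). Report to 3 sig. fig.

To keep the same average steady-state level, dosing rate must scale with clearance.
CL ratio = 5.72 / 7.82 = 0.7315
New interval (same dose) = 20.8 / 0.7315 = 28.43 h

28.4 h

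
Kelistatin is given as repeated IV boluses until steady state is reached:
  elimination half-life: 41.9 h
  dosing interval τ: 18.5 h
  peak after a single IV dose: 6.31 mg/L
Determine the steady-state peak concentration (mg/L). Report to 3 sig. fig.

k = ln2 / t½ = 0.693147 / 41.9 = 0.01654 h⁻¹
e^(−kτ) = e^(−0.01654 × 18.5) = 0.7364
Accumulation ratio R = 1 / (1 − e^(−kτ)) = 1 / (1 − 0.7364) = 3.794
Steady-state peak = C₀ × R = 6.31 × 3.794 = 23.94 mg/L

23.9 mg/L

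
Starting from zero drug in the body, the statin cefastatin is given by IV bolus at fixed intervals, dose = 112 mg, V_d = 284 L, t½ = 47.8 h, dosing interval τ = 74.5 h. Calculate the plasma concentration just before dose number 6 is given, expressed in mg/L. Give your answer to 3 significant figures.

0.202 mg/L

C₀ per dose = Dose / Vd = 112 / 284 = 0.3944 mg/L
k = ln2 / t½ = 0.693147 / 47.8 = 0.01450 h⁻¹
Fraction remaining after one interval: r = e^(−kτ) = e^(−0.01450 × 74.5) = 0.3395
Before dose 6, 5 doses have been given (aged 1τ, 2τ, 3τ, 4τ, 5τ).
C_trough = C₀ × (r + r² + … + r^5) = C₀ × r(1−r^5)/(1−r)
        = 0.3944 × 0.3395 × (1 − 0.004510) / (1 − 0.3395) = 0.2018 mg/L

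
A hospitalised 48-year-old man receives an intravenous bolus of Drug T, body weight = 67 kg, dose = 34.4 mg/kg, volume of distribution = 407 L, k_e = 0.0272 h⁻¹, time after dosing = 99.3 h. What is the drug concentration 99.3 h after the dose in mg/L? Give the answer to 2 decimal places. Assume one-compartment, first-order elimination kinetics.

0.38 mg/L

Total dose = 34.4 × 67 = 2305 mg
C₀ = Dose / Vd = 2305 / 407 = 5.663 mg/L
C = C₀ · e^(−k·t) = 5.663 × e^(−0.02720 × 99.3)
  = 5.663 × 0.06714 = 0.3802 mg/L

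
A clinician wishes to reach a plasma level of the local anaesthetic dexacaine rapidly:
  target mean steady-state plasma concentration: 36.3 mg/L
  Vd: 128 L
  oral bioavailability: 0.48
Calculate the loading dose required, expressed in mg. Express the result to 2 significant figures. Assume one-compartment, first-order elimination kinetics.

9700 mg

LD = Css × Vd / F = 36.3 × 128 / 0.48 = 9680 mg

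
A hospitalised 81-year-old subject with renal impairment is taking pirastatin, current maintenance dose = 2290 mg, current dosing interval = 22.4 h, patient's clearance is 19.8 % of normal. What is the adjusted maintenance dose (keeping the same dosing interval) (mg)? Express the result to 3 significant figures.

453 mg

To keep the same average steady-state level, dosing rate must scale with clearance.
CL ratio = 19.8 / 100 = 0.1980
New dose (same interval) = 2290 × 0.1980 = 453.4 mg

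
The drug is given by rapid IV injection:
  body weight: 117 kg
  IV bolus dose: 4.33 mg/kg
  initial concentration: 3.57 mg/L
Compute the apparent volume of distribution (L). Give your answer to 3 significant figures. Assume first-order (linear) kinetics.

Dose = 4.33 × 117 = 506.6 mg
Vd = Dose / C₀ = 506.6 / 3.57 = 141.9 L

142 L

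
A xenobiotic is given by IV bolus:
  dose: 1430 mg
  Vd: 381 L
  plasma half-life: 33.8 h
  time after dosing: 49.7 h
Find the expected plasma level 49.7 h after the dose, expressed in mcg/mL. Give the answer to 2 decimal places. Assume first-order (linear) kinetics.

1.35 mcg/mL

C₀ = Dose / Vd = 1430 / 381 = 3.753 mg/L
k = ln2 / t½ = 0.693147 / 33.8 = 0.02051 h⁻¹
C = C₀ · e^(−k·t) = 3.753 × e^(−0.02051 × 49.7)
  = 3.753 × 0.3608 = 1.354 mg/L
(1.354 mg/L = 1.354 mcg/mL)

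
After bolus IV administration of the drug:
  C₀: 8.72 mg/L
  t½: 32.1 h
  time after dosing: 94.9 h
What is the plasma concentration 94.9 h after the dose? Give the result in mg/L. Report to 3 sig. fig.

k = ln2 / t½ = 0.693147 / 32.1 = 0.02159 h⁻¹
C = C₀ · e^(−k·t) = 8.720 × e^(−0.02159 × 94.9)
  = 8.720 × 0.1289 = 1.124 mg/L

1.12 mg/L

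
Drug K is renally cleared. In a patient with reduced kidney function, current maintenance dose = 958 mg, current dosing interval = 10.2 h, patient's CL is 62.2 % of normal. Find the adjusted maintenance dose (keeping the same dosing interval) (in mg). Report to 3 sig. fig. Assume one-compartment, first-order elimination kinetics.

To keep the same average steady-state level, dosing rate must scale with clearance.
CL ratio = 62.2 / 100 = 0.6220
New dose (same interval) = 958 × 0.6220 = 595.9 mg

596 mg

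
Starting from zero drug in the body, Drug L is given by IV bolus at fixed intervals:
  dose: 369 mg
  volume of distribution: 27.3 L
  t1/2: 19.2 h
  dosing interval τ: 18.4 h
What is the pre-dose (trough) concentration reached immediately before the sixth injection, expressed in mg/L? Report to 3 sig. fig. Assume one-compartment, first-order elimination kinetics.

13.8 mg/L

C₀ per dose = Dose / Vd = 369 / 27.3 = 13.52 mg/L
k = ln2 / t½ = 0.693147 / 19.2 = 0.03610 h⁻¹
Fraction remaining after one interval: r = e^(−kτ) = e^(−0.03610 × 18.4) = 0.5147
Before dose 6, 5 doses have been given (aged 1τ, 2τ, 3τ, 4τ, 5τ).
C_trough = C₀ × (r + r² + … + r^5) = C₀ × r(1−r^5)/(1−r)
        = 13.52 × 0.5147 × (1 − 0.03612) / (1 − 0.5147) = 13.82 mg/L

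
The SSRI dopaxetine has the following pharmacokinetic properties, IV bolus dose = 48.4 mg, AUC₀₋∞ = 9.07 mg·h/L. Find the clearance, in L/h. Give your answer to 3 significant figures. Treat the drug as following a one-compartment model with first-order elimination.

CL = Dose / AUC = 48.4 / 9.07 = 5.336 L/h

5.34 L/h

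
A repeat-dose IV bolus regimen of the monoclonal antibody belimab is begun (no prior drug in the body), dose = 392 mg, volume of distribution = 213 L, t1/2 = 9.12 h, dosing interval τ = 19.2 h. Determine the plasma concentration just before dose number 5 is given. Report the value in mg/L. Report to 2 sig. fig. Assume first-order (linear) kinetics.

0.56 mg/L

C₀ per dose = Dose / Vd = 392 / 213 = 1.840 mg/L
k = ln2 / t½ = 0.693147 / 9.12 = 0.07600 h⁻¹
Fraction remaining after one interval: r = e^(−kτ) = e^(−0.07600 × 19.2) = 0.2324
Before dose 5, 4 doses have been given (aged 1τ, 2τ, 3τ, 4τ).
C_trough = C₀ × (r + r² + … + r^4) = C₀ × r(1−r^4)/(1−r)
        = 1.840 × 0.2324 × (1 − 0.002917) / (1 − 0.2324) = 0.5555 mg/L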